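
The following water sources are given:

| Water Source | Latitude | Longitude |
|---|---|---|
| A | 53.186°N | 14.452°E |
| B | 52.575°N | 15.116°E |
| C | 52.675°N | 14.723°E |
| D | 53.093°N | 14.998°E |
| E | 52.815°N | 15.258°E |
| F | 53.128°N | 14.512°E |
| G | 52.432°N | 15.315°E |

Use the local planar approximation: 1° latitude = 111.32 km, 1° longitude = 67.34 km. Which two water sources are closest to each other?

A and F

Pairwise distances:
A–B: 81.398 km
A–C: 59.740 km
A–D: 38.197 km
A–E: 68.202 km
A–F: 7.617 km
A–G: 102.090 km
B–C: 28.711 km
B–D: 58.209 km
B–E: 28.376 km
B–F: 73.783 km
B–G: 20.808 km
C–D: 50.081 km
C–E: 39.253 km
C–F: 52.391 km
C–G: 48.177 km
D–E: 35.556 km
D–F: 32.958 km
D–G: 76.616 km
E–F: 61.136 km
E–G: 42.808 km
F–G: 94.483 km
Closest pair: A–F at 7.617 km.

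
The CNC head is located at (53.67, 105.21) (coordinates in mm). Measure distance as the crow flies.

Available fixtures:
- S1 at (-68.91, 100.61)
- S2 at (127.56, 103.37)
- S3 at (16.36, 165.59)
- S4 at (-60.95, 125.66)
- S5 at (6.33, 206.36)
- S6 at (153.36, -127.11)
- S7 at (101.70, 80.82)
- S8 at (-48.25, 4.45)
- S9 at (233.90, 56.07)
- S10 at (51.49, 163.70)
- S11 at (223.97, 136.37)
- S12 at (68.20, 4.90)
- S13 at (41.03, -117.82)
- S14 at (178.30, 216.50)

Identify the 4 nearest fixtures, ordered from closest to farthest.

Distances from (53.67, 105.21):
S1: √((-122.58)² + (-4.60)²) = √(15025.8564 + 21.1600) = 122.67 mm
S2: √((73.89)² + (-1.84)²) = √(5459.7321 + 3.3856) = 73.91 mm
S3: √((-37.31)² + (60.38)²) = √(1392.0361 + 3645.7444) = 70.98 mm
S4: √((-114.62)² + (20.45)²) = √(13137.7444 + 418.2025) = 116.43 mm
S5: √((-47.34)² + (101.15)²) = √(2241.0756 + 10231.3225) = 111.68 mm
S6: √((99.69)² + (-232.32)²) = √(9938.0961 + 53972.5824) = 252.81 mm
S7: √((48.03)² + (-24.39)²) = √(2306.8809 + 594.8721) = 53.87 mm
S8: √((-101.92)² + (-100.76)²) = √(10387.6864 + 10152.5776) = 143.32 mm
S9: √((180.23)² + (-49.14)²) = √(32482.8529 + 2414.7396) = 186.81 mm
S10: √((-2.18)² + (58.49)²) = √(4.7524 + 3421.0801) = 58.53 mm
S11: √((170.30)² + (31.16)²) = √(29002.0900 + 970.9456) = 173.13 mm
S12: √((14.53)² + (-100.31)²) = √(211.1209 + 10062.0961) = 101.36 mm
S13: √((-12.64)² + (-223.03)²) = √(159.7696 + 49742.3809) = 223.39 mm
S14: √((124.63)² + (111.29)²) = √(15532.6369 + 12385.4641) = 167.09 mm
Sorted: S7 (53.87 mm) < S10 (58.53 mm) < S3 (70.98 mm) < S2 (73.91 mm) < S12 (101.36 mm) < S5 (111.68 mm) < …

S7, S10, S3, S2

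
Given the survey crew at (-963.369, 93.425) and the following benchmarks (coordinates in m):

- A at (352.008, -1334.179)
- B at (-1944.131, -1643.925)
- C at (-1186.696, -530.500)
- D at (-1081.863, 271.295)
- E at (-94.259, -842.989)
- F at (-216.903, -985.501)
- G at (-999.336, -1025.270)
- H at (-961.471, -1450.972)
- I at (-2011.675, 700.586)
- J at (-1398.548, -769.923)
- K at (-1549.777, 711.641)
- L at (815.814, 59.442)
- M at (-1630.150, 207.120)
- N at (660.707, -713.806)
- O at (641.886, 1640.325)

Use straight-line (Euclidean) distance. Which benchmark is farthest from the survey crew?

O

Distances from (-963.369, 93.425):
A: √((1315.377)² + (-1427.604)²) = √(1730216.65213 + 2038053.18082) = 1941.203 m
B: √((-980.762)² + (-1737.350)²) = √(961894.10064 + 3018385.02250) = 1995.064 m
C: √((-223.327)² + (-623.925)²) = √(49874.94893 + 389282.40562) = 662.689 m
D: √((-118.494)² + (177.870)²) = √(14040.82804 + 31637.73690) = 213.725 m
E: √((869.110)² + (-936.414)²) = √(755352.19210 + 876871.17940) = 1277.585 m
F: √((746.466)² + (-1078.926)²) = √(557211.48916 + 1164081.31348) = 1311.980 m
G: √((-35.967)² + (-1118.695)²) = √(1293.62509 + 1251478.50302) = 1119.273 m
H: √((1.898)² + (-1544.397)²) = √(3.60240 + 2385162.09361) = 1544.398 m
I: √((-1048.306)² + (607.161)²) = √(1098945.46964 + 368644.47992) = 1211.441 m
J: √((-435.179)² + (-863.348)²) = √(189380.76204 + 745369.76910) = 966.825 m
K: √((-586.408)² + (618.216)²) = √(343874.34246 + 382191.02266) = 852.095 m
L: √((1779.183)² + (-33.983)²) = √(3165492.14749 + 1154.84429) = 1779.508 m
M: √((-666.781)² + (113.695)²) = √(444596.90196 + 12926.55303) = 676.405 m
N: √((1624.076)² + (-807.231)²) = √(2637622.85378 + 651621.88736) = 1813.628 m
O: √((1605.255)² + (1546.900)²) = √(2576843.61503 + 2392899.61000) = 2229.292 m
Maximum: O at 2229.292 m.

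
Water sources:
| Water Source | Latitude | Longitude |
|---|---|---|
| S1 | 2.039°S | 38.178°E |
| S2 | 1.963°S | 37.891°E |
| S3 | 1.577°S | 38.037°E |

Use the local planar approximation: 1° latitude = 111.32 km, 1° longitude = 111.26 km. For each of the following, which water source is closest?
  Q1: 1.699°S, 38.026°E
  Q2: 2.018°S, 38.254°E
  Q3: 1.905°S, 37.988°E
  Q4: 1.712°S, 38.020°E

Q1 at 1.699°S, 38.026°E:
  S1: 41.455 km
  S2: 33.004 km
  S3: 13.636 km
  → nearest: S3 (13.636 km)
Q2 at 2.018°S, 38.254°E:
  S1: 8.773 km
  S2: 40.849 km
  S3: 54.708 km
  → nearest: S1 (8.773 km)
Q3 at 1.905°S, 37.988°E:
  S1: 25.873 km
  S2: 12.576 km
  S3: 36.918 km
  → nearest: S2 (12.576 km)
Q4 at 1.712°S, 38.020°E:
  S1: 40.424 km
  S2: 31.412 km
  S3: 15.147 km
  → nearest: S3 (15.147 km)

Q1→S3; Q2→S1; Q3→S2; Q4→S3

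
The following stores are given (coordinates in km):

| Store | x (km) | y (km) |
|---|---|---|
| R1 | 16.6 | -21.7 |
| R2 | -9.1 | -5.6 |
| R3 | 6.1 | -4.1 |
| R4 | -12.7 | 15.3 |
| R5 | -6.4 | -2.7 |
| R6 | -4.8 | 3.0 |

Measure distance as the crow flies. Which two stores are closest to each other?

R2 and R5

Pairwise distances:
R1–R2: 30.3 km
R1–R3: 20.5 km
R1–R4: 47.2 km
R1–R5: 29.8 km
R1–R6: 32.7 km
R2–R3: 15.3 km
R2–R4: 21.2 km
R2–R5: 4.0 km
R2–R6: 9.6 km
R3–R4: 27.0 km
R3–R5: 12.6 km
R3–R6: 13.0 km
R4–R5: 19.1 km
R4–R6: 14.6 km
R5–R6: 5.9 km
Closest pair: R2–R5 at 4.0 km.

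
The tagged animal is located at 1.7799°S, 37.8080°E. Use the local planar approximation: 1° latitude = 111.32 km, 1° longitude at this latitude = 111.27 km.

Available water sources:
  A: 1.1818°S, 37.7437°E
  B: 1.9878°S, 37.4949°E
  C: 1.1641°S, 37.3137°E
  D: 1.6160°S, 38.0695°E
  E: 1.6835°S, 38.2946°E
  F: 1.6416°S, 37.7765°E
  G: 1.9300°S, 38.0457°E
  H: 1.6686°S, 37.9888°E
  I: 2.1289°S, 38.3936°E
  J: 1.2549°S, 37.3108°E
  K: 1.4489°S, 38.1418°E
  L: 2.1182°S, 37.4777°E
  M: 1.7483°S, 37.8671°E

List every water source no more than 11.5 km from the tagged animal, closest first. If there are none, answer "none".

Distances from 1.7799°S, 37.8080°E:
A: √((0.5981·111.32)² + (-0.0643·111.27)²) = √(4432.961915 + 51.189174) = 66.9638 km
B: √((-0.2079·111.32)² + (-0.3131·111.27)²) = √(535.618260 + 1213.730628) = 41.8252 km
C: √((0.6158·111.32)² + (-0.4943·111.27)²) = √(4699.219858 + 3025.083711) = 87.8880 km
D: √((0.1639·111.32)² + (0.2615·111.27)²) = √(332.892724 + 846.641519) = 34.3443 km
E: √((0.0964·111.32)² + (0.4866·111.27)²) = √(115.159684 + 2931.570787) = 55.1972 km
F: √((0.1383·111.32)² + (-0.0315·111.27)²) = √(237.023145 + 12.285060) = 15.7895 km
G: √((-0.1501·111.32)² + (0.2377·111.27)²) = √(279.195092 + 699.543200) = 31.2848 km
H: √((0.1113·111.32)² + (0.1808·111.27)²) = √(153.510018 + 404.718474) = 23.6269 km
I: √((-0.3490·111.32)² + (0.5856·111.27)²) = √(1509.375336 + 4245.788068) = 75.8628 km
J: √((0.5250·111.32)² + (-0.4972·111.27)²) = √(3415.584249 + 3060.683456) = 80.4753 km
K: √((0.3310·111.32)² + (0.3338·111.27)²) = √(1357.695513 + 1379.522667) = 52.3184 km
L: √((-0.3383·111.32)² + (-0.3303·111.27)²) = √(1418.242158 + 1350.744860) = 52.6212 km
M: √((0.0316·111.32)² + (0.0591·111.27)²) = √(12.374298 + 43.244526) = 7.4578 km
Threshold 11.5 km: M (7.4578 km) is within range.

M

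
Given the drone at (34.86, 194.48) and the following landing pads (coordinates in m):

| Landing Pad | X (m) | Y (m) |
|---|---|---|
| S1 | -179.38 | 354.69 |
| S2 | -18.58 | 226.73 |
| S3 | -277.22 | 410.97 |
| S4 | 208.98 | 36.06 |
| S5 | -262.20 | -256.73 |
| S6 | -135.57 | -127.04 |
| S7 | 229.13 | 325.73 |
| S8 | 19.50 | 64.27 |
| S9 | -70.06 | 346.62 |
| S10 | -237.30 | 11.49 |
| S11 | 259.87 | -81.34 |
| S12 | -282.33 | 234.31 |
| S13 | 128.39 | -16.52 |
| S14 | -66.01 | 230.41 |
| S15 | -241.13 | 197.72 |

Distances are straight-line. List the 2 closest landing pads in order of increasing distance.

S2, S14

Distances from (34.86, 194.48):
S1: √((-214.24)² + (160.21)²) = √(45898.7776 + 25667.2441) = 267.52 m
S2: √((-53.44)² + (32.25)²) = √(2855.8336 + 1040.0625) = 62.42 m
S3: √((-312.08)² + (216.49)²) = √(97393.9264 + 46867.9201) = 379.82 m
S4: √((174.12)² + (-158.42)²) = √(30317.7744 + 25096.8964) = 235.40 m
S5: √((-297.06)² + (-451.21)²) = √(88244.6436 + 203590.4641) = 540.22 m
S6: √((-170.43)² + (-321.52)²) = √(29046.3849 + 103375.1104) = 363.90 m
S7: √((194.27)² + (131.25)²) = √(37740.8329 + 17226.5625) = 234.45 m
S8: √((-15.36)² + (-130.21)²) = √(235.9296 + 16954.6441) = 131.11 m
S9: √((-104.92)² + (152.14)²) = √(11008.2064 + 23146.5796) = 184.81 m
S10: √((-272.16)² + (-182.99)²) = √(74071.0656 + 33485.3401) = 327.96 m
S11: √((225.01)² + (-275.82)²) = √(50629.5001 + 76076.6724) = 355.96 m
S12: √((-317.19)² + (39.83)²) = √(100609.4961 + 1586.4289) = 319.68 m
S13: √((93.53)² + (-211.00)²) = √(8747.8609 + 44521.0000) = 230.80 m
S14: √((-100.87)² + (35.93)²) = √(10174.7569 + 1290.9649) = 107.08 m
S15: √((-275.99)² + (3.24)²) = √(76170.4801 + 10.4976) = 276.01 m
Sorted: S2 (62.42 m) < S14 (107.08 m) < S8 (131.11 m) < S9 (184.81 m) < …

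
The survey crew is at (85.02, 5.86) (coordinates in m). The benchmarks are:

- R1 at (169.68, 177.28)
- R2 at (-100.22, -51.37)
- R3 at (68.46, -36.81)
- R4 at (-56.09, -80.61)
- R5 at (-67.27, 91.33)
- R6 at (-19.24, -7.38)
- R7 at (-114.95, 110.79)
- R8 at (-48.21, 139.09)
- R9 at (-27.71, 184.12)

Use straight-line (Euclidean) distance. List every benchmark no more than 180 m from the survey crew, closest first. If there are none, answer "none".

Distances from (85.02, 5.86):
R1: 191.19 m
R2: 193.88 m
R3: 45.77 m
R4: 165.50 m
R5: 174.63 m
R6: 105.10 m
R7: 225.83 m
R8: 188.42 m
R9: 210.91 m
Threshold 180 m: R3 (45.77 m), R6 (105.10 m), R4 (165.50 m), R5 (174.63 m) are within range.

R3, R6, R4, R5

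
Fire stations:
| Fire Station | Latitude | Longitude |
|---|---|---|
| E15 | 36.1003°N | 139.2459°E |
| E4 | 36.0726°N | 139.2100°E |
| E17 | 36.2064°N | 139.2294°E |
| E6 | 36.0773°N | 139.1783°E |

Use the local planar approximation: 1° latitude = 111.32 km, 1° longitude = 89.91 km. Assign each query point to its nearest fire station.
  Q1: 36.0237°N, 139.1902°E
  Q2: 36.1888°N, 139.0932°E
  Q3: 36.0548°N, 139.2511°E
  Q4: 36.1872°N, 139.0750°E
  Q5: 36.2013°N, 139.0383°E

Q1→E4; Q2→E17; Q3→E4; Q4→E17; Q5→E17

Q1 at 36.0237°N, 139.1902°E:
  E15: √((0.0766·111.32)² + (0.0557·89.91)²) = √(72.711639 + 25.079934) = 9.8890 km
  E4: √((0.0489·111.32)² + (0.0198·89.91)²) = √(29.632215 + 3.169176) = 5.7272 km
  E17: √((0.1827·111.32)² + (0.0392·89.91)²) = √(413.640915 + 12.421903) = 20.6413 km
  E6: √((0.0536·111.32)² + (-0.0119·89.91)²) = √(35.602129 + 1.144748) = 6.0619 km
  → nearest: E4 (5.7272 km)
Q2 at 36.1888°N, 139.0932°E:
  E15: √((-0.0885·111.32)² + (0.1527·89.91)²) = √(97.058357 + 188.492498) = 16.8983 km
  E4: √((-0.1162·111.32)² + (0.1168·89.91)²) = √(167.324159 + 110.281250) = 16.6615 km
  E17: √((0.0176·111.32)² + (0.1362·89.91)²) = √(3.838590 + 149.958197) = 12.4015 km
  E6: √((-0.1115·111.32)² + (0.0851·89.91)²) = √(154.062212 + 58.543019) = 14.5810 km
  → nearest: E17 (12.4015 km)
Q3 at 36.0548°N, 139.2511°E:
  E15: √((0.0455·111.32)² + (-0.0052·89.91)²) = √(25.654833 + 0.218586) = 5.0866 km
  E4: √((0.0178·111.32)² + (-0.0411·89.91)²) = √(3.926326 + 13.655249) = 4.1930 km
  E17: √((0.1516·111.32)² + (-0.0217·89.91)²) = √(284.803156 + 3.806584) = 16.9885 km
  E6: √((0.0225·111.32)² + (-0.0728·89.91)²) = √(6.273522 + 42.842890) = 7.0083 km
  → nearest: E4 (4.1930 km)
Q4 at 36.1872°N, 139.0750°E:
  E15: √((-0.0869·111.32)² + (0.1709·89.91)²) = √(93.580626 + 236.102247) = 18.1572 km
  E4: √((-0.1146·111.32)² + (0.1350·89.91)²) = √(162.747989 + 147.327403) = 17.6090 km
  E17: √((0.0192·111.32)² + (0.1544·89.91)²) = √(4.568239 + 192.712811) = 14.0457 km
  E6: √((-0.1099·111.32)² + (0.1033·89.91)²) = √(149.672420 + 86.261427) = 15.3601 km
  → nearest: E17 (14.0457 km)
Q5 at 36.2013°N, 139.0383°E:
  E15: √((-0.1010·111.32)² + (0.2076·89.91)²) = √(126.412245 + 348.394021) = 21.7900 km
  E4: √((-0.1287·111.32)² + (0.1717·89.91)²) = √(205.259605 + 238.317857) = 21.0613 km
  E17: √((0.0051·111.32)² + (0.1911·89.91)²) = √(0.322320 + 295.214286) = 17.1912 km
  E6: √((-0.1240·111.32)² + (0.1400·89.91)²) = √(190.541582 + 158.442639) = 18.6811 km
  → nearest: E17 (17.1912 km)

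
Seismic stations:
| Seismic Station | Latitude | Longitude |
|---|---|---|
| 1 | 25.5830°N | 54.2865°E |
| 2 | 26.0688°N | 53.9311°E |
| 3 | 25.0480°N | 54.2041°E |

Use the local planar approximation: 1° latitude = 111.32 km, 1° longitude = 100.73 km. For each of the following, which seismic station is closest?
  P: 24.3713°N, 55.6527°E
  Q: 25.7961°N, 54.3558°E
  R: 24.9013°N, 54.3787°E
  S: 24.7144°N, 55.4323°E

P→3; Q→1; R→3; S→3

P at 24.3713°N, 55.6527°E:
  1: √((1.2117·111.32)² + (-1.3662·100.73)²) = √(18194.352775 + 18938.528415) = 192.6989 km
  2: √((1.6975·111.32)² + (-1.7216·100.73)²) = √(35708.035776 + 30073.375424) = 256.4789 km
  3: √((0.6767·111.32)² + (-1.4486·100.73)²) = √(5674.645661 + 21291.910386) = 164.2150 km
  → nearest: 3 (164.2150 km)
Q at 25.7961°N, 54.3558°E:
  1: √((-0.2131·111.32)² + (-0.0693·100.73)²) = √(562.747138 + 48.728623) = 24.7280 km
  2: √((0.2727·111.32)² + (-0.4247·100.73)²) = √(921.545263 + 1830.131052) = 52.4564 km
  3: √((-0.7481·111.32)² + (-0.1517·100.73)²) = √(6935.307230 + 233.501046) = 84.6688 km
  → nearest: 1 (24.7280 km)
R at 24.9013°N, 54.3787°E:
  1: √((0.6817·111.32)² + (-0.0922·100.73)²) = √(5758.813092 + 86.254053) = 76.4530 km
  2: √((1.1675·111.32)² + (-0.4476·100.73)²) = √(16891.187149 + 2032.814845) = 137.5645 km
  3: √((0.1467·111.32)² + (-0.1746·100.73)²) = √(266.689933 + 309.318679) = 24.0002 km
  → nearest: 3 (24.0002 km)
S at 24.7144°N, 55.4323°E:
  1: √((0.8686·111.32)² + (-1.1458·100.73)²) = √(9349.449612 + 13320.953237) = 150.5669 km
  2: √((1.3544·111.32)² + (-1.5012·100.73)²) = √(22732.138088 + 22866.241154) = 213.5378 km
  3: √((0.3336·111.32)² + (-1.2282·100.73)²) = √(1379.108640 + 15305.793651) = 129.1701 km
  → nearest: 3 (129.1701 km)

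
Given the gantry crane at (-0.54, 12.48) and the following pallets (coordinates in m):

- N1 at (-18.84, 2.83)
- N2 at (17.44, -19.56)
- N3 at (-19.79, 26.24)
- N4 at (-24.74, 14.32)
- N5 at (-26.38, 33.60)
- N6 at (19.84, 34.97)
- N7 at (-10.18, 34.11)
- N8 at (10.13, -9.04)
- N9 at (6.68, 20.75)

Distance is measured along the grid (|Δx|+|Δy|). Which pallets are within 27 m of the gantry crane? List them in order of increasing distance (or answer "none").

N9, N4

Distances from (-0.54, 12.48):
N1: |-18.30| + |-9.65| = 18.30 + 9.65 = 27.95 m
N2: |17.98| + |-32.04| = 17.98 + 32.04 = 50.02 m
N3: |-19.25| + |13.76| = 19.25 + 13.76 = 33.01 m
N4: |-24.20| + |1.84| = 24.20 + 1.84 = 26.04 m
N5: |-25.84| + |21.12| = 25.84 + 21.12 = 46.96 m
N6: |20.38| + |22.49| = 20.38 + 22.49 = 42.87 m
N7: |-9.64| + |21.63| = 9.64 + 21.63 = 31.27 m
N8: |10.67| + |-21.52| = 10.67 + 21.52 = 32.19 m
N9: |7.22| + |8.27| = 7.22 + 8.27 = 15.49 m
Threshold 27 m: N9 (15.49 m), N4 (26.04 m) are within range.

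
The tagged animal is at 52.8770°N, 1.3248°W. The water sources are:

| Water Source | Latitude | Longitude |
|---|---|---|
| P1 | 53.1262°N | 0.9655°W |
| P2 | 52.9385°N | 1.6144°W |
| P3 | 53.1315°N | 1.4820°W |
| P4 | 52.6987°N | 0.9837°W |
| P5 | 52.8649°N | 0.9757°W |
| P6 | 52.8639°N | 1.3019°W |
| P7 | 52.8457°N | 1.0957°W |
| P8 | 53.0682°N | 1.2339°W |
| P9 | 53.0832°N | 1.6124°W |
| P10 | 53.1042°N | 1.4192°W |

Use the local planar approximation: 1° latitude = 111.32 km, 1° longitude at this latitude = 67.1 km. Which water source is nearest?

Distances from 52.8770°N, 1.3248°W:
P1: 36.7533 km
P2: 20.6029 km
P3: 30.2309 km
P4: 30.2954 km
P5: 23.4633 km
P6: 2.1184 km
P7: 15.7625 km
P8: 22.1411 km
P9: 29.9884 km
P10: 26.0730 km
Minimum: P6 at 2.1184 km.

P6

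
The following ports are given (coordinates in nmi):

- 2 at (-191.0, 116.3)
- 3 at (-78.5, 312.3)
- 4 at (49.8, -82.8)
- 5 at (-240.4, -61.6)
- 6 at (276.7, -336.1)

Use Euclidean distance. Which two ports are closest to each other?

2 and 5

Pairwise distances:
2–3: √((112.5)² + (196.0)²) = √(12656.250 + 38416.000) = 226.0 nmi
2–4: √((240.8)² + (-199.1)²) = √(57984.640 + 39640.810) = 312.5 nmi
2–5: √((-49.4)² + (-177.9)²) = √(2440.360 + 31648.410) = 184.6 nmi
2–6: √((467.7)² + (-452.4)²) = √(218743.290 + 204665.760) = 650.7 nmi
3–4: √((128.3)² + (-395.1)²) = √(16460.890 + 156104.010) = 415.4 nmi
3–5: √((-161.9)² + (-373.9)²) = √(26211.610 + 139801.210) = 407.4 nmi
3–6: √((355.2)² + (-648.4)²) = √(126167.040 + 420422.560) = 739.3 nmi
4–5: √((-290.2)² + (21.2)²) = √(84216.040 + 449.440) = 291.0 nmi
4–6: √((226.9)² + (-253.3)²) = √(51483.610 + 64160.890) = 340.1 nmi
5–6: √((517.1)² + (-274.5)²) = √(267392.410 + 75350.250) = 585.4 nmi
Closest pair: 2–5 at 184.6 nmi.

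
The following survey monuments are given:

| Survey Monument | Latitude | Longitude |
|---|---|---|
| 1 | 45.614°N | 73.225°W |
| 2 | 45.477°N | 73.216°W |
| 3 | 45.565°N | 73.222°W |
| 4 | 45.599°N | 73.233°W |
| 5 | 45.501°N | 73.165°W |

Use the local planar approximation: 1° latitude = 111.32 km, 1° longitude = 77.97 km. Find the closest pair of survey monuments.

1 and 4

Pairwise distances:
1–2: √((-0.137·111.32)² + (0.009·77.97)²) = √(232.58812 + 0.49242) = 15.267 km
1–3: √((-0.049·111.32)² + (0.003·77.97)²) = √(29.75353 + 0.05471) = 5.460 km
1–4: √((-0.015·111.32)² + (-0.008·77.97)²) = √(2.78823 + 0.38908) = 1.783 km
1–5: √((-0.113·111.32)² + (0.060·77.97)²) = √(158.23527 + 21.88556) = 13.421 km
2–3: √((0.088·111.32)² + (-0.006·77.97)²) = √(95.96475 + 0.21886) = 9.807 km
2–4: √((0.122·111.32)² + (-0.017·77.97)²) = √(184.44465 + 1.75692) = 13.646 km
2–5: √((0.024·111.32)² + (0.051·77.97)²) = √(7.13787 + 15.81231) = 4.791 km
3–4: √((0.034·111.32)² + (-0.011·77.97)²) = √(14.32532 + 0.73560) = 3.881 km
3–5: √((-0.064·111.32)² + (0.057·77.97)²) = √(50.75822 + 19.75171) = 8.397 km
4–5: √((-0.098·111.32)² + (0.068·77.97)²) = √(119.01414 + 28.11078) = 12.130 km
Closest pair: 1–4 at 1.783 km.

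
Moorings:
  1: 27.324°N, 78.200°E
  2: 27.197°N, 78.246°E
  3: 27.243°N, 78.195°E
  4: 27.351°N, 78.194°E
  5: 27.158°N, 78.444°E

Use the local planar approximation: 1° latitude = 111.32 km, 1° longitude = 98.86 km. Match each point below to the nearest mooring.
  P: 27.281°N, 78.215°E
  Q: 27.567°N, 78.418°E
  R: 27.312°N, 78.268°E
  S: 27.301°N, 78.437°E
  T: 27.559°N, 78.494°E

P→3; Q→4; R→1; S→5; T→4

P at 27.281°N, 78.215°E:
  1: 5.011 km
  2: 9.840 km
  3: 4.669 km
  4: 8.064 km
  5: 26.458 km
  → nearest: 3 (4.669 km)
Q at 27.567°N, 78.418°E:
  1: 34.586 km
  2: 44.560 km
  3: 42.272 km
  4: 32.689 km
  5: 45.602 km
  → nearest: 4 (32.689 km)
R at 27.312°N, 78.268°E:
  1: 6.854 km
  2: 12.985 km
  3: 10.539 km
  4: 8.507 km
  5: 24.426 km
  → nearest: 1 (6.854 km)
S at 27.301°N, 78.437°E:
  1: 23.569 km
  2: 22.149 km
  3: 24.780 km
  4: 24.659 km
  5: 15.934 km
  → nearest: 5 (15.934 km)
T at 27.559°N, 78.494°E:
  1: 39.104 km
  2: 47.170 km
  3: 45.947 km
  4: 37.626 km
  5: 44.912 km
  → nearest: 4 (37.626 km)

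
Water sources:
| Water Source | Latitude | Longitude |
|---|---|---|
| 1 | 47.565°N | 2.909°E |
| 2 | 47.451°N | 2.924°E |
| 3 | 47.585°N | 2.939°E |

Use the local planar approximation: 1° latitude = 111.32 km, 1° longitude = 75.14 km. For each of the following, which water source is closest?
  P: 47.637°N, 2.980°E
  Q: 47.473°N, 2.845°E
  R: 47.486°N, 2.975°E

P at 47.637°N, 2.980°E:
  1: √((-0.072·111.32)² + (-0.071·75.14)²) = √(64.24087 + 28.46158) = 9.628 km
  2: √((-0.186·111.32)² + (-0.056·75.14)²) = √(428.71856 + 17.70592) = 21.129 km
  3: √((-0.052·111.32)² + (-0.041·75.14)²) = √(33.50835 + 9.49096) = 6.557 km
  → nearest: 3 (6.557 km)
Q at 47.473°N, 2.845°E:
  1: √((0.092·111.32)² + (0.064·75.14)²) = √(104.88709 + 23.12610) = 11.314 km
  2: √((-0.022·111.32)² + (0.079·75.14)²) = √(5.99780 + 35.23681) = 6.421 km
  3: √((0.112·111.32)² + (0.094·75.14)²) = √(155.44703 + 49.88823) = 14.330 km
  → nearest: 2 (6.421 km)
R at 47.486°N, 2.975°E:
  1: √((0.079·111.32)² + (-0.066·75.14)²) = √(77.33936 + 24.59406) = 10.096 km
  2: √((-0.035·111.32)² + (-0.051·75.14)²) = √(15.18037 + 14.68530) = 5.465 km
  3: √((0.099·111.32)² + (-0.036·75.14)²) = √(121.45539 + 7.31724) = 11.348 km
  → nearest: 2 (5.465 km)

P→3; Q→2; R→2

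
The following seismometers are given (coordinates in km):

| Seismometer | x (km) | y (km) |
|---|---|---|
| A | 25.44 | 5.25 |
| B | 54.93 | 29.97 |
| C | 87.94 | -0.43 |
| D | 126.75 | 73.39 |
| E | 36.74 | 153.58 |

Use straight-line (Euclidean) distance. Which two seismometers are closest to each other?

A and B

Pairwise distances:
A–B: √((29.49)² + (24.72)²) = √(869.6601 + 611.0784) = 38.48 km
A–C: √((62.50)² + (-5.68)²) = √(3906.2500 + 32.2624) = 62.76 km
A–D: √((101.31)² + (68.14)²) = √(10263.7161 + 4643.0596) = 122.09 km
A–E: √((11.30)² + (148.33)²) = √(127.6900 + 22001.7889) = 148.76 km
B–C: √((33.01)² + (-30.40)²) = √(1089.6601 + 924.1600) = 44.88 km
B–D: √((71.82)² + (43.42)²) = √(5158.1124 + 1885.2964) = 83.93 km
B–E: √((-18.19)² + (123.61)²) = √(330.8761 + 15279.4321) = 124.94 km
C–D: √((38.81)² + (73.82)²) = √(1506.2161 + 5449.3924) = 83.40 km
C–E: √((-51.20)² + (154.01)²) = √(2621.4400 + 23719.0801) = 162.30 km
D–E: √((-90.01)² + (80.19)²) = √(8101.8001 + 6430.4361) = 120.55 km
Closest pair: A–B at 38.48 km.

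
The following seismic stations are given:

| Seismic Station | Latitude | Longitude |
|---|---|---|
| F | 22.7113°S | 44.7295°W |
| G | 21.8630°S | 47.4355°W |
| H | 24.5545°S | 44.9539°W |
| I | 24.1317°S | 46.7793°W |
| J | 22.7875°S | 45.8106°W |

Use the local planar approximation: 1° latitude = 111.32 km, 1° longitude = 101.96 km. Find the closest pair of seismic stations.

F and J

Pairwise distances:
F–J: √((-0.0762·111.32)² + (-1.0811·101.96)²) = √(71.954231 + 12150.422741) = 110.5549 km
I–J: √((1.3442·111.32)² + (0.9687·101.96)²) = √(22391.035446 + 9755.246618) = 179.2938 km
H–I: √((0.4228·111.32)² + (-1.8254·101.96)²) = √(2215.217393 + 34639.829521) = 191.9767 km
G–J: √((-0.9245·111.32)² + (1.6249·101.96)²) = √(10591.567207 + 27448.140680) = 195.0377 km
F–H: √((-1.8432·111.32)² + (-0.2244·101.96)²) = √(42100.894074 + 523.486346) = 206.4567 km
H–J: √((1.7670·111.32)² + (-0.8567·101.96)²) = √(38691.849902 + 7629.870861) = 215.2248 km
G–I: √((-2.2687·111.32)² + (0.6562·101.96)²) = √(63782.353091 + 4476.433175) = 261.2638 km
F–I: √((-1.4204·111.32)² + (-2.0498·101.96)²) = √(25001.595392 + 43680.000150) = 262.0717 km
F–G: √((0.8483·111.32)² + (-2.7060·101.96)²) = √(8917.545406 + 76122.884782) = 291.6169 km
G–H: √((-2.6915·111.32)² + (2.4816·101.96)²) = √(89770.814092 + 64021.112189) = 392.1631 km
Closest pair: F–J at 110.5549 km.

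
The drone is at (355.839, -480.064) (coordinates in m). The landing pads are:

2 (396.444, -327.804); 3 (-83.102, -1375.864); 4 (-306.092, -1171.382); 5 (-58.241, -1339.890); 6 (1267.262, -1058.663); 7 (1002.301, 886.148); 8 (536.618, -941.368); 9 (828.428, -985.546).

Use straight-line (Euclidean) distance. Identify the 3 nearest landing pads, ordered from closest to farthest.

Distances from (355.839, -480.064):
2: √((40.605)² + (152.260)²) = √(1648.76603 + 23183.10760) = 157.581 m
3: √((-438.941)² + (-895.800)²) = √(192669.20148 + 802457.64000) = 997.560 m
4: √((-661.931)² + (-691.318)²) = √(438152.64876 + 477920.57712) = 957.117 m
5: √((-414.080)² + (-859.826)²) = √(171462.24640 + 739300.75028) = 954.339 m
6: √((911.423)² + (-578.599)²) = √(830691.88493 + 334776.80280) = 1079.569 m
7: √((646.462)² + (1366.212)²) = √(417913.11744 + 1866535.22894) = 1511.439 m
8: √((180.779)² + (-461.304)²) = √(32681.04684 + 212801.38042) = 495.462 m
9: √((472.589)² + (-505.482)²) = √(223340.36292 + 255512.05232) = 691.992 m
Sorted: 2 (157.581 m) < 8 (495.462 m) < 9 (691.992 m) < 5 (954.339 m) < 4 (957.117 m) < …

2, 8, 9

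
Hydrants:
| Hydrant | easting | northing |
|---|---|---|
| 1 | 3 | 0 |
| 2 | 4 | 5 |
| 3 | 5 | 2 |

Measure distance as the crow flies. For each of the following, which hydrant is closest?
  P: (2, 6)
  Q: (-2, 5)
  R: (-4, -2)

P at (2, 6):
  1: √((1)² + (-6)²) = √(1.000 + 36.000) = 6.1
  2: √((2)² + (-1)²) = √(4.000 + 1.000) = 2.2
  3: √((3)² + (-4)²) = √(9.000 + 16.000) = 5.0
  → nearest: 2 (2.2)
Q at (-2, 5):
  1: √((5)² + (-5)²) = √(25.000 + 25.000) = 7.1
  2: √((6)² + (0)²) = √(36.000 + 0.000) = 6.0
  3: √((7)² + (-3)²) = √(49.000 + 9.000) = 7.6
  → nearest: 2 (6.0)
R at (-4, -2):
  1: √((7)² + (2)²) = √(49.000 + 4.000) = 7.3
  2: √((8)² + (7)²) = √(64.000 + 49.000) = 10.6
  3: √((9)² + (4)²) = √(81.000 + 16.000) = 9.8
  → nearest: 1 (7.3)

P→2; Q→2; R→1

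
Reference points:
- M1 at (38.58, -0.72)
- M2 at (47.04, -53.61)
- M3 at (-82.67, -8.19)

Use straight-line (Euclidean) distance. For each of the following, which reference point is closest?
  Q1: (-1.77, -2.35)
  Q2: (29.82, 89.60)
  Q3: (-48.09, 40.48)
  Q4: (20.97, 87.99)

Q1→M1; Q2→M1; Q3→M3; Q4→M1

Q1 at (-1.77, -2.35):
  M1: 40.38
  M2: 70.78
  M3: 81.11
  → nearest: M1 (40.38)
Q2 at (29.82, 89.60):
  M1: 90.74
  M2: 144.24
  M3: 149.05
  → nearest: M1 (90.74)
Q3 at (-48.09, 40.48):
  M1: 95.96
  M2: 133.80
  M3: 59.70
  → nearest: M3 (59.70)
Q4 at (20.97, 87.99):
  M1: 90.44
  M2: 143.98
  M3: 141.39
  → nearest: M1 (90.44)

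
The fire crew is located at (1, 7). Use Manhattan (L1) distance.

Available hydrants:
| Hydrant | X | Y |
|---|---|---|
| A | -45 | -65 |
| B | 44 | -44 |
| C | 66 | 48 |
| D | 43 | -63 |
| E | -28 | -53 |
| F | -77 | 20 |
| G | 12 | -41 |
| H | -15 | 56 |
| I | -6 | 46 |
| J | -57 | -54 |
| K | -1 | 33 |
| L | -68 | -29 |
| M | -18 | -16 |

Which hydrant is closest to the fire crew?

K

Distances from (1, 7):
A: |-46| + |-72| = 46 + 72 = 118
B: |43| + |-51| = 43 + 51 = 94
C: |65| + |41| = 65 + 41 = 106
D: |42| + |-70| = 42 + 70 = 112
E: |-29| + |-60| = 29 + 60 = 89
F: |-78| + |13| = 78 + 13 = 91
G: |11| + |-48| = 11 + 48 = 59
H: |-16| + |49| = 16 + 49 = 65
I: |-7| + |39| = 7 + 39 = 46
J: |-58| + |-61| = 58 + 61 = 119
K: |-2| + |26| = 2 + 26 = 28
L: |-69| + |-36| = 69 + 36 = 105
M: |-19| + |-23| = 19 + 23 = 42
Minimum: K at 28.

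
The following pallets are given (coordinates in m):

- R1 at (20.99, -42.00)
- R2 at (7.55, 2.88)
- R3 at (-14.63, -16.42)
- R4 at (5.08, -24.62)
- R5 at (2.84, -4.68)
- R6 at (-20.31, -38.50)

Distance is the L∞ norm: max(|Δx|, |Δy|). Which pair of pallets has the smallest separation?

Pairwise distances:
R1–R2: 44.88 m
R1–R3: 35.62 m
R1–R4: 17.38 m
R1–R5: 37.32 m
R1–R6: 41.30 m
R2–R3: 22.18 m
R2–R4: 27.50 m
R2–R5: 7.56 m
R2–R6: 41.38 m
R3–R4: 19.71 m
R3–R5: 17.47 m
R3–R6: 22.08 m
R4–R5: 19.94 m
R4–R6: 25.39 m
R5–R6: 33.82 m
Closest pair: R2–R5 at 7.56 m.

R2 and R5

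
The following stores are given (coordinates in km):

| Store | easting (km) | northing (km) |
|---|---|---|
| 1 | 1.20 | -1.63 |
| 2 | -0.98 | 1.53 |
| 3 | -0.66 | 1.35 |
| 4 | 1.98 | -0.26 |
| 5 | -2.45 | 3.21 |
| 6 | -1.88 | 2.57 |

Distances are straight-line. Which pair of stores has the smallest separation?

2 and 3

Pairwise distances:
2–3: 0.37 km
5–6: 0.86 km
2–6: 1.38 km
1–4: 1.58 km
3–6: 1.73 km
2–5: 2.23 km
3–5: 2.58 km
3–4: 3.09 km
2–4: 3.46 km
1–3: 3.51 km
1–2: 3.84 km
4–6: 4.79 km
1–6: 5.21 km
4–5: 5.63 km
1–5: 6.06 km
Closest pair: 2–3 at 0.37 km.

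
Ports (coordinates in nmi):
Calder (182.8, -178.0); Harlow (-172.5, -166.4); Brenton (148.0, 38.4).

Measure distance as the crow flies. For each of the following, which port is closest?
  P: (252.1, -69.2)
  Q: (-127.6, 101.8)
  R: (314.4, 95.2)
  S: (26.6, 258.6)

P at (252.1, -69.2):
  Calder: 129.0 nmi
  Harlow: 435.6 nmi
  Brenton: 149.7 nmi
  → nearest: Calder (129.0 nmi)
Q at (-127.6, 101.8):
  Calder: 417.9 nmi
  Harlow: 271.9 nmi
  Brenton: 282.8 nmi
  → nearest: Harlow (271.9 nmi)
R at (314.4, 95.2):
  Calder: 303.2 nmi
  Harlow: 552.7 nmi
  Brenton: 175.8 nmi
  → nearest: Brenton (175.8 nmi)
S at (26.6, 258.6):
  Calder: 463.7 nmi
  Harlow: 469.3 nmi
  Brenton: 251.4 nmi
  → nearest: Brenton (251.4 nmi)

P→Calder; Q→Harlow; R→Brenton; S→Brenton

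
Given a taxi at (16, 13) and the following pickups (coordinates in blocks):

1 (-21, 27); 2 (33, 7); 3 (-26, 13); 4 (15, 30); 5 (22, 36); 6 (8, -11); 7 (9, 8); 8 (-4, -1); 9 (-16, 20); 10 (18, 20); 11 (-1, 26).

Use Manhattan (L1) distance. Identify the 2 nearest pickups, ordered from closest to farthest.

10, 7

Distances from (16, 13):
1: |-37| + |14| = 37 + 14 = 51 blocks
2: |17| + |-6| = 17 + 6 = 23 blocks
3: |-42| + |0| = 42 + 0 = 42 blocks
4: |-1| + |17| = 1 + 17 = 18 blocks
5: |6| + |23| = 6 + 23 = 29 blocks
6: |-8| + |-24| = 8 + 24 = 32 blocks
7: |-7| + |-5| = 7 + 5 = 12 blocks
8: |-20| + |-14| = 20 + 14 = 34 blocks
9: |-32| + |7| = 32 + 7 = 39 blocks
10: |2| + |7| = 2 + 7 = 9 blocks
11: |-17| + |13| = 17 + 13 = 30 blocks
Sorted: 10 (9 blocks) < 7 (12 blocks) < 4 (18 blocks) < 2 (23 blocks) < …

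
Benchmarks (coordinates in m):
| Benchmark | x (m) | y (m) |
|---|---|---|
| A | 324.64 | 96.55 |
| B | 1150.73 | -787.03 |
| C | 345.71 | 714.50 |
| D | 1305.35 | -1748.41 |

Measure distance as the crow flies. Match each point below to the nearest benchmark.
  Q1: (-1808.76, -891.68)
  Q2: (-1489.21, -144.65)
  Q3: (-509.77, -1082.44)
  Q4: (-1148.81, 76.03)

Q1 at (-1808.76, -891.68):
  A: √((2133.40)² + (988.23)²) = √(4551395.5600 + 976598.5329) = 2351.17 m
  B: √((2959.49)² + (104.65)²) = √(8758581.0601 + 10951.6225) = 2961.34 m
  C: √((2154.47)² + (1606.18)²) = √(4641740.9809 + 2579814.1924) = 2687.30 m
  D: √((3114.11)² + (-856.73)²) = √(9697681.0921 + 733986.2929) = 3229.81 m
  → nearest: A (2351.17 m)
Q2 at (-1489.21, -144.65):
  A: √((1813.85)² + (241.20)²) = √(3290051.8225 + 58177.4400) = 1829.82 m
  B: √((2639.94)² + (-642.38)²) = √(6969283.2036 + 412652.0644) = 2716.97 m
  C: √((1834.92)² + (859.15)²) = √(3366931.4064 + 738138.7225) = 2026.10 m
  D: √((2794.56)² + (-1603.76)²) = √(7809565.5936 + 2572046.1376) = 3222.05 m
  → nearest: A (1829.82 m)
Q3 at (-509.77, -1082.44):
  A: √((834.41)² + (1178.99)²) = √(696240.0481 + 1390017.4201) = 1444.39 m
  B: √((1660.50)² + (295.41)²) = √(2757260.2500 + 87267.0681) = 1686.57 m
  C: √((855.48)² + (1796.94)²) = √(731846.0304 + 3228993.3636) = 1990.19 m
  D: √((1815.12)² + (-665.97)²) = √(3294660.6144 + 443516.0409) = 1933.44 m
  → nearest: A (1444.39 m)
Q4 at (-1148.81, 76.03):
  A: √((1473.45)² + (20.52)²) = √(2171054.9025 + 421.0704) = 1473.59 m
  B: √((2299.54)² + (-863.06)²) = √(5287884.2116 + 744872.5636) = 2456.17 m
  C: √((1494.52)² + (638.47)²) = √(2233590.0304 + 407643.9409) = 1625.19 m
  D: √((2454.16)² + (-1824.44)²) = √(6022901.3056 + 3328581.3136) = 3058.02 m
  → nearest: A (1473.59 m)

Q1→A; Q2→A; Q3→A; Q4→A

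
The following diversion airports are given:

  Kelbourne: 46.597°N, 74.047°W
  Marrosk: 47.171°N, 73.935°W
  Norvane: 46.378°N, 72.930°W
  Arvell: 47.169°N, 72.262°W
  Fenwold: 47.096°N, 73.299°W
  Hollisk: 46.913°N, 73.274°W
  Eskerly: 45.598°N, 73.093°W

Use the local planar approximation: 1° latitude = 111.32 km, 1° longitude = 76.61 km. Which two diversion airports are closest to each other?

Pairwise distances:
Kelbourne–Marrosk: √((0.574·111.32)² + (0.112·76.61)²) = √(4082.91351 + 73.62189) = 64.471 km
Kelbourne–Norvane: √((-0.219·111.32)² + (1.117·76.61)²) = √(594.33954 + 7322.80165) = 88.978 km
Kelbourne–Arvell: √((0.572·111.32)² + (1.785·76.61)²) = √(4054.51072 + 18700.24798) = 150.847 km
Kelbourne–Fenwold: √((0.499·111.32)² + (0.748·76.61)²) = √(3085.65585 + 3283.78051) = 79.809 km
Kelbourne–Hollisk: √((0.316·111.32)² + (0.773·76.61)²) = √(1237.42977 + 3506.95273) = 68.879 km
Kelbourne–Eskerly: √((-0.999·111.32)² + (0.954·76.61)²) = √(12367.37051 + 5341.55463) = 133.075 km
Marrosk–Norvane: √((-0.793·111.32)² + (1.005·76.61)²) = √(7792.78636 + 5927.92975) = 117.135 km
Marrosk–Arvell: √((-0.002·111.32)² + (1.673·76.61)²) = √(0.04957 + 16427.17208) = 128.169 km
Marrosk–Fenwold: √((-0.075·111.32)² + (0.636·76.61)²) = √(69.70580 + 2374.02428) = 49.434 km
Marrosk–Hollisk: √((-0.258·111.32)² + (0.661·76.61)²) = √(824.87057 + 2564.32959) = 58.217 km
Marrosk–Eskerly: √((-1.573·111.32)² + (0.842·76.61)²) = √(30662.23731 + 4160.97501) = 186.610 km
Norvane–Arvell: √((0.791·111.32)² + (0.668·76.61)²) = √(7753.52805 + 2618.92975) = 101.845 km
Norvane–Fenwold: √((0.718·111.32)² + (-0.369·76.61)²) = √(6388.44682 + 799.14145) = 84.780 km
Norvane–Hollisk: √((0.535·111.32)² + (-0.344·76.61)²) = √(3546.94096 + 694.52488) = 65.127 km
Norvane–Eskerly: √((-0.780·111.32)² + (-0.163·76.61)²) = √(7539.37944 + 155.93591) = 87.723 km
Arvell–Fenwold: √((-0.073·111.32)² + (-1.037·76.61)²) = √(66.03773 + 6311.43970) = 79.859 km
Arvell–Hollisk: √((-0.256·111.32)² + (-1.012·76.61)²) = √(812.13144 + 6010.79546) = 82.601 km
Arvell–Eskerly: √((-1.571·111.32)² + (-0.831·76.61)²) = √(30584.31552 + 4052.96611) = 186.111 km
Fenwold–Hollisk: √((-0.183·111.32)² + (0.025·76.61)²) = √(415.00046 + 3.66818) = 20.461 km
Fenwold–Eskerly: √((-1.498·111.32)² + (0.206·76.61)²) = √(27808.01711 + 249.06079) = 167.502 km
Hollisk–Eskerly: √((-1.315·111.32)² + (0.181·76.61)²) = √(21428.80244 + 192.27733) = 147.041 km
Closest pair: Fenwold–Hollisk at 20.461 km.

Fenwold and Hollisk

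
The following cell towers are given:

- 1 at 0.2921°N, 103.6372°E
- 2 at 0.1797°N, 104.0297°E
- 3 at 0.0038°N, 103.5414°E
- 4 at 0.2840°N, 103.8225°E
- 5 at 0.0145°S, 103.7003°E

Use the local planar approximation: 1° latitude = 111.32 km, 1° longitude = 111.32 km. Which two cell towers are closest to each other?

Pairwise distances:
1–2: 45.4494 km
1–3: 33.8190 km
1–4: 20.6473 km
1–5: 34.8460 km
2–3: 57.7769 km
2–4: 25.8230 km
2–5: 42.5671 km
3–4: 44.1829 km
3–5: 17.8057 km
4–5: 35.9057 km
Closest pair: 3–5 at 17.8057 km.

3 and 5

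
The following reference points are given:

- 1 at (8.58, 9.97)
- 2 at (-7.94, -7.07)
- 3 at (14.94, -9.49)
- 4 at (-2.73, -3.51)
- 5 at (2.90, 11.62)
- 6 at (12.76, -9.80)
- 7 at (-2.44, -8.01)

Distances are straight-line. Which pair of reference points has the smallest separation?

3 and 6

Pairwise distances:
1–2: 23.73
1–3: 20.47
1–4: 17.60
1–5: 5.91
1–6: 20.21
1–7: 21.09
2–3: 23.01
2–4: 6.31
2–5: 21.61
2–6: 20.88
2–7: 5.58
3–4: 18.65
3–5: 24.30
3–6: 2.20
3–7: 17.44
4–5: 16.14
4–6: 16.72
4–7: 4.51
5–6: 23.58
5–7: 20.34
6–7: 15.31
Closest pair: 3–6 at 2.20.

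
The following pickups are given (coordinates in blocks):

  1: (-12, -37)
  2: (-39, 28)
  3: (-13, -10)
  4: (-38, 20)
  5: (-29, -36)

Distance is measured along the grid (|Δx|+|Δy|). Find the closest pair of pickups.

2 and 4

Pairwise distances:
1–2: |-27| + |65| = 27 + 65 = 92 blocks
1–3: |-1| + |27| = 1 + 27 = 28 blocks
1–4: |-26| + |57| = 26 + 57 = 83 blocks
1–5: |-17| + |1| = 17 + 1 = 18 blocks
2–3: |26| + |-38| = 26 + 38 = 64 blocks
2–4: |1| + |-8| = 1 + 8 = 9 blocks
2–5: |10| + |-64| = 10 + 64 = 74 blocks
3–4: |-25| + |30| = 25 + 30 = 55 blocks
3–5: |-16| + |-26| = 16 + 26 = 42 blocks
4–5: |9| + |-56| = 9 + 56 = 65 blocks
Closest pair: 2–4 at 9 blocks.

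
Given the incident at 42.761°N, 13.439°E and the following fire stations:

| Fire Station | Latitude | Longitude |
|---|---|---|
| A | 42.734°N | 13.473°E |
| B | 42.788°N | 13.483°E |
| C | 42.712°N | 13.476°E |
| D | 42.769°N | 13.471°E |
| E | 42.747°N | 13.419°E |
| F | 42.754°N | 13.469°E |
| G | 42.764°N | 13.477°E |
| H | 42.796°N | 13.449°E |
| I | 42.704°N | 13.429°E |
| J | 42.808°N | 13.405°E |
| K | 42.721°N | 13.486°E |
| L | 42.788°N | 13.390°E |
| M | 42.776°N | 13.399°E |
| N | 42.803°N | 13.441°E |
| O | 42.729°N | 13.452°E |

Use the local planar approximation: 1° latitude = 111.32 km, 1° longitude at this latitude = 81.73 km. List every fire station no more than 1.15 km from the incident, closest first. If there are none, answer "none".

Distances from 42.761°N, 13.439°E:
A: √((-0.027·111.32)² + (0.034·81.73)²) = √(9.03387 + 7.72184) = 4.093 km
B: √((0.027·111.32)² + (0.044·81.73)²) = √(9.03387 + 12.93208) = 4.687 km
C: √((-0.049·111.32)² + (0.037·81.73)²) = √(29.75353 + 9.14464) = 6.237 km
D: √((0.008·111.32)² + (0.032·81.73)²) = √(0.79310 + 6.84011) = 2.763 km
E: √((-0.014·111.32)² + (-0.020·81.73)²) = √(2.42886 + 2.67192) = 2.258 km
F: √((-0.007·111.32)² + (0.030·81.73)²) = √(0.60721 + 6.01181) = 2.573 km
G: √((0.003·111.32)² + (0.038·81.73)²) = √(0.11153 + 9.64562) = 3.124 km
H: √((0.035·111.32)² + (0.010·81.73)²) = √(15.18037 + 0.66798) = 3.981 km
I: √((-0.057·111.32)² + (-0.010·81.73)²) = √(40.26207 + 0.66798) = 6.398 km
J: √((0.047·111.32)² + (-0.034·81.73)²) = √(27.37424 + 7.72184) = 5.924 km
K: √((-0.040·111.32)² + (0.047·81.73)²) = √(19.82743 + 14.75566) = 5.881 km
L: √((0.027·111.32)² + (-0.049·81.73)²) = √(9.03387 + 16.03818) = 5.007 km
M: √((0.015·111.32)² + (-0.040·81.73)²) = √(2.78823 + 10.68767) = 3.671 km
N: √((0.042·111.32)² + (0.002·81.73)²) = √(21.85974 + 0.02672) = 4.678 km
O: √((-0.032·111.32)² + (0.013·81.73)²) = √(12.68955 + 1.12889) = 3.717 km
Threshold 1.15 km: none within range.

none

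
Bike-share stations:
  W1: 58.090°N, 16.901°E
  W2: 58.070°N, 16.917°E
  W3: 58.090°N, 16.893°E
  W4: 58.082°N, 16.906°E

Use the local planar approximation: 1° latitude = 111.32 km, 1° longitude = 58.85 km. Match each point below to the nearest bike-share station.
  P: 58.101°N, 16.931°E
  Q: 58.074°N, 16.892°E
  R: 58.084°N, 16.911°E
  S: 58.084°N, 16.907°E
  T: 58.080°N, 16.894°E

P→W1; Q→W4; R→W4; S→W4; T→W4

P at 58.101°N, 16.931°E:
  W1: 2.149 km
  W2: 3.548 km
  W3: 2.550 km
  W4: 2.576 km
  → nearest: W1 (2.149 km)
Q at 58.074°N, 16.892°E:
  W1: 1.858 km
  W2: 1.537 km
  W3: 1.782 km
  W4: 1.213 km
  → nearest: W4 (1.213 km)
R at 58.084°N, 16.911°E:
  W1: 0.890 km
  W2: 1.598 km
  W3: 1.252 km
  W4: 0.369 km
  → nearest: W4 (0.369 km)
S at 58.084°N, 16.907°E:
  W1: 0.756 km
  W2: 1.666 km
  W3: 1.061 km
  W4: 0.230 km
  → nearest: W4 (0.230 km)
T at 58.080°N, 16.894°E:
  W1: 1.187 km
  W2: 1.753 km
  W3: 1.115 km
  W4: 0.740 km
  → nearest: W4 (0.740 km)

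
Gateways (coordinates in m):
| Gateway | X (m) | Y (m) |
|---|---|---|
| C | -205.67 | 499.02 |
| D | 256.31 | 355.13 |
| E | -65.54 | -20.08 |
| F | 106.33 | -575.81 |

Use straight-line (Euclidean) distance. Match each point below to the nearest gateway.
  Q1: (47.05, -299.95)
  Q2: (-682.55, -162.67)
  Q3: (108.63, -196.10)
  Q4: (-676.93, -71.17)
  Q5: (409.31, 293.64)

Q1 at (47.05, -299.95):
  C: √((-252.72)² + (798.97)²) = √(63867.3984 + 638353.0609) = 837.99 m
  D: √((209.26)² + (655.08)²) = √(43789.7476 + 429129.8064) = 687.69 m
  E: √((-112.59)² + (279.87)²) = √(12676.5081 + 78327.2169) = 301.67 m
  F: √((59.28)² + (-275.86)²) = √(3514.1184 + 76098.7396) = 282.16 m
  → nearest: F (282.16 m)
Q2 at (-682.55, -162.67):
  C: √((476.88)² + (661.69)²) = √(227414.5344 + 437833.6561) = 815.63 m
  D: √((938.86)² + (517.80)²) = √(881458.0996 + 268116.8400) = 1072.18 m
  E: √((617.01)² + (142.59)²) = √(380701.3401 + 20331.9081) = 633.27 m
  F: √((788.88)² + (-413.14)²) = √(622331.6544 + 170684.6596) = 890.51 m
  → nearest: E (633.27 m)
Q3 at (108.63, -196.10):
  C: √((-314.30)² + (695.12)²) = √(98784.4900 + 483191.8144) = 762.87 m
  D: √((147.68)² + (551.23)²) = √(21809.3824 + 303854.5129) = 570.67 m
  E: √((-174.17)² + (176.02)²) = √(30335.1889 + 30983.0404) = 247.63 m
  F: √((-2.30)² + (-379.71)²) = √(5.2900 + 144179.6841) = 379.72 m
  → nearest: E (247.63 m)
Q4 at (-676.93, -71.17):
  C: √((471.26)² + (570.19)²) = √(222085.9876 + 325116.6361) = 739.73 m
  D: √((933.24)² + (426.30)²) = √(870936.8976 + 181731.6900) = 1026.00 m
  E: √((611.39)² + (51.09)²) = √(373797.7321 + 2610.1881) = 613.52 m
  F: √((783.26)² + (-504.64)²) = √(613496.2276 + 254661.5296) = 931.75 m
  → nearest: E (613.52 m)
Q5 at (409.31, 293.64):
  C: √((-614.98)² + (205.38)²) = √(378200.4004 + 42180.9444) = 648.37 m
  D: √((-153.00)² + (61.49)²) = √(23409.0000 + 3781.0201) = 164.89 m
  E: √((-474.85)² + (-313.72)²) = √(225482.5225 + 98420.2384) = 569.12 m
  F: √((-302.98)² + (-869.45)²) = √(91796.8804 + 755943.3025) = 920.73 m
  → nearest: D (164.89 m)

Q1→F; Q2→E; Q3→E; Q4→E; Q5→D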